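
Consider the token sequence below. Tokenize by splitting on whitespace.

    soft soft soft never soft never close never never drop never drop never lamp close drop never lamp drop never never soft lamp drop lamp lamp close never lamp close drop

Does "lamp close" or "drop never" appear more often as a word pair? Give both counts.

"drop never" (4 vs 3)

"lamp close": 3 occurrences
"drop never": 4 occurrences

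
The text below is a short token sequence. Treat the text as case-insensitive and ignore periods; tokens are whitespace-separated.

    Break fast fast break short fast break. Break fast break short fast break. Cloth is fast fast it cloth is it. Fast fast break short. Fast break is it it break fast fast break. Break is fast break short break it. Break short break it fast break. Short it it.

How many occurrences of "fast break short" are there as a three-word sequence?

Scanning the 48 overlapping trigram windows for "fast break short":
  position 3–5: fast break short
  position 9–11: fast break short
  position 23–25: fast break short
  position 37–39: fast break short
  position 46–48: fast break short

5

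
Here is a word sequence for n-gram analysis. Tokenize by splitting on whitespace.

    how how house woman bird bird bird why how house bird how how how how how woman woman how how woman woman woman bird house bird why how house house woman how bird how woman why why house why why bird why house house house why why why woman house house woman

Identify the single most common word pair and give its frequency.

Bigram frequencies (highest first):
  how how: 6
  house house: 4
  why why: 4
  how house: 3
  house woman: 3
  bird why: 3
  … (16 more, each ≤ 3)

"how how", 6 times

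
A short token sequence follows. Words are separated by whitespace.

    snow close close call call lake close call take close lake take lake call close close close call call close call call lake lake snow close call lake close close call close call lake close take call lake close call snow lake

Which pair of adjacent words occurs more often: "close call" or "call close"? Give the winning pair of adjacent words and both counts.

"close call": 8 occurrences
"call close": 3 occurrences

"close call" (8 vs 3)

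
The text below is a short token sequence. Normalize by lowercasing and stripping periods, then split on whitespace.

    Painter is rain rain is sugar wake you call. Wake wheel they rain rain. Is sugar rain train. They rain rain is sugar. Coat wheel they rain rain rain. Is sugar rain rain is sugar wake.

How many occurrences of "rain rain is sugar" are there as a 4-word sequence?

5

Scanning the 33 overlapping 4-gram windows for "rain rain is sugar":
  position 3–6: rain rain is sugar
  position 13–16: rain rain is sugar
  position 20–23: rain rain is sugar
  position 28–31: rain rain is sugar
  position 32–35: rain rain is sugar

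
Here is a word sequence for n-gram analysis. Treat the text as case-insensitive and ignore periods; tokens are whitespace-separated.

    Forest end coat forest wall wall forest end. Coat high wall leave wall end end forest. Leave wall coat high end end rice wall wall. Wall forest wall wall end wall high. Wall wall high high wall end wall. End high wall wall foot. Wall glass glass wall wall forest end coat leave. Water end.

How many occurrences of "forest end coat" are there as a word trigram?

3

Scanning the 53 overlapping trigram windows for "forest end coat":
  position 1–3: forest end coat
  position 7–9: forest end coat
  position 50–52: forest end coat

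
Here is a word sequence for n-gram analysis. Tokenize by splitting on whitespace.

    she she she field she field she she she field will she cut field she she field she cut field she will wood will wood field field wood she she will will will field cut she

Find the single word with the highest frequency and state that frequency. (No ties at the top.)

Unigram frequencies (highest first):
  she: 15
  field: 9
  will: 6
  cut: 3
  wood: 3

"she", 15 times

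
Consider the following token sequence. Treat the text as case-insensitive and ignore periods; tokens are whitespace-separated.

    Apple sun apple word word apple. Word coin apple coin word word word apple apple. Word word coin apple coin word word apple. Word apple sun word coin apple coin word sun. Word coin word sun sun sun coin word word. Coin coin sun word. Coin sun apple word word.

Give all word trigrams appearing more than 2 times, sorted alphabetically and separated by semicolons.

apple coin word; apple word word; coin apple coin; coin word word; sun word coin; word coin apple; word word apple

Trigram counts meeting the condition (more than 2 times):
  apple coin word: 3
  apple word word: 3
  coin apple coin: 3
  coin word word: 3
  sun word coin: 3
  word coin apple: 3
  word word apple: 3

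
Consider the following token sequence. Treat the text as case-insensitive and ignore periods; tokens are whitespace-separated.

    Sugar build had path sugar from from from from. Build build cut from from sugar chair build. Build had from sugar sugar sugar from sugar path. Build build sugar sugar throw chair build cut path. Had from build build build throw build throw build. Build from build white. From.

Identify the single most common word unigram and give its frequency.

"build", 15 times

Unigram frequencies (highest first):
  build: 15
  from: 11
  sugar: 9
  had: 3
  path: 3
  throw: 3
  … (3 more, each ≤ 2)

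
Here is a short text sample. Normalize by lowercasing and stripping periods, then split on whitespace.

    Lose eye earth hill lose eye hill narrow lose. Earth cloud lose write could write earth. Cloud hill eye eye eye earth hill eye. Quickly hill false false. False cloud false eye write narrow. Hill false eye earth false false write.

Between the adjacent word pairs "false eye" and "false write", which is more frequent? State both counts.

"false eye": 2 occurrences
"false write": 1 occurrence

"false eye" (2 vs 1)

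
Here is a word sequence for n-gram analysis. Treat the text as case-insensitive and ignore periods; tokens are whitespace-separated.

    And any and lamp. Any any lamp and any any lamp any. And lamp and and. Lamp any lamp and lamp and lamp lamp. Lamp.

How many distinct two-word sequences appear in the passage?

25 tokens → 24 bigram windows in total.
Repeated bigrams (each contributes count−1 duplicates):
  and lamp: 5
  lamp and: 4
  any lamp: 3
  lamp any: 3
  and any: 2
  any and: 2
  any any: 2
  lamp lamp: 2
15 duplicate windows → 24 − 15 = 9 distinct.

9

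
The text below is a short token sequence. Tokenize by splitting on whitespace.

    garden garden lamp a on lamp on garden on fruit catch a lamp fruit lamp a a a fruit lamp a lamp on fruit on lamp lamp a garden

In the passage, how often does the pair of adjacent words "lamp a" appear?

4

Scanning the 28 overlapping bigram windows for "lamp a":
  position 3–4: lamp a
  position 15–16: lamp a
  position 20–21: lamp a
  position 27–28: lamp a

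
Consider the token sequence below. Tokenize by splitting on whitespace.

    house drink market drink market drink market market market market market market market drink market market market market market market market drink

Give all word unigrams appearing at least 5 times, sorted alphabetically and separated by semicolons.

Unigram counts meeting the condition (at least 5 times):
  drink: 5
  market: 16

drink; market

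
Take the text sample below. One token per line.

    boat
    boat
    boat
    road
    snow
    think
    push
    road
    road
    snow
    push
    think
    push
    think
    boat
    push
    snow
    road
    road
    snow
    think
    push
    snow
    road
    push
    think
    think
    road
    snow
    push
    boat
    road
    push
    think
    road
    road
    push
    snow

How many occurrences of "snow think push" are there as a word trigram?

Scanning the 36 overlapping trigram windows for "snow think push":
  position 5–7: snow think push
  position 20–22: snow think push

2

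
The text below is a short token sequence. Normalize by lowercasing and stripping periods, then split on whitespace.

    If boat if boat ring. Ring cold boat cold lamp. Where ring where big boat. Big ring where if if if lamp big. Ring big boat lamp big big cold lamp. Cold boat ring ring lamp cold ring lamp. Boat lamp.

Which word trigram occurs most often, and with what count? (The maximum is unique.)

Trigram frequencies (highest first):
  boat ring ring: 2
  if boat if: 1
  boat if boat: 1
  if boat ring: 1
  ring ring cold: 1
  ring cold boat: 1
  … (32 more, each ≤ 1)

"boat ring ring", 2 times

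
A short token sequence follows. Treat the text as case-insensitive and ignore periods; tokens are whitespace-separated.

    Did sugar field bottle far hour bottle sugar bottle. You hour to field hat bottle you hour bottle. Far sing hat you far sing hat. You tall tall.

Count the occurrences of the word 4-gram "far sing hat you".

Scanning the 25 overlapping 4-gram windows for "far sing hat you":
  position 19–22: far sing hat you
  position 23–26: far sing hat you

2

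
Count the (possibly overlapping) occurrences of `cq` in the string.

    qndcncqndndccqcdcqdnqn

Sliding a length-2 window over the 22 characters (21 positions):
  position 6–7: cq
  position 13–14: cq
  position 17–18: cq

3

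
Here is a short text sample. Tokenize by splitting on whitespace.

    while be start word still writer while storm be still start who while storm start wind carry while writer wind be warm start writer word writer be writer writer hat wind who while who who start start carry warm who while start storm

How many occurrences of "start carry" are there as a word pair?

1

Scanning the 42 overlapping bigram windows for "start carry":
  position 37–38: start carry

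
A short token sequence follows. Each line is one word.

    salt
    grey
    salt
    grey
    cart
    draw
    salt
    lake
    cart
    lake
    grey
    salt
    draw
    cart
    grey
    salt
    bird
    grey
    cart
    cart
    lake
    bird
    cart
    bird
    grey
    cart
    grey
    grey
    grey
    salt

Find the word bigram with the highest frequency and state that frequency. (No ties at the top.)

"grey salt", 4 times

Bigram frequencies (highest first):
  grey salt: 4
  grey cart: 3
  salt grey: 2
  cart lake: 2
  cart grey: 2
  bird grey: 2
  … (13 more, each ≤ 2)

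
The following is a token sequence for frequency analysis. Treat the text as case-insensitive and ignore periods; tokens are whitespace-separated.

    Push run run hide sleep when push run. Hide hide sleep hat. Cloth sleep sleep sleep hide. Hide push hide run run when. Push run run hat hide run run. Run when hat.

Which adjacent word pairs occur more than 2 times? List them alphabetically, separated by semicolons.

Bigram counts meeting the condition (more than 2 times):
  push run: 3
  run run: 5

push run; run run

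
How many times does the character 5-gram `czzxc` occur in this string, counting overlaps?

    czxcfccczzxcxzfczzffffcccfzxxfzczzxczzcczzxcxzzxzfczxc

3

Sliding a length-5 window over the 54 characters (50 positions):
  position 8–12: czzxc
  position 32–36: czzxc
  position 40–44: czzxc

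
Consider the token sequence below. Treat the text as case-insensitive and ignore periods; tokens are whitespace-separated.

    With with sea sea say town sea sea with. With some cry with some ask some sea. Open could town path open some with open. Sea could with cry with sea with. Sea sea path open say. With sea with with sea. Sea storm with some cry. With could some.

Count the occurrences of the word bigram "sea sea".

Scanning the 49 overlapping bigram windows for "sea sea":
  position 3–4: sea sea
  position 7–8: sea sea
  position 33–34: sea sea
  position 42–43: sea sea

4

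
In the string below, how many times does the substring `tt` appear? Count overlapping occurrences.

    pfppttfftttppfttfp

Sliding a length-2 window over the 18 characters (17 positions):
  position 5–6: tt
  position 9–10: tt
  position 10–11: tt
  position 15–16: tt

4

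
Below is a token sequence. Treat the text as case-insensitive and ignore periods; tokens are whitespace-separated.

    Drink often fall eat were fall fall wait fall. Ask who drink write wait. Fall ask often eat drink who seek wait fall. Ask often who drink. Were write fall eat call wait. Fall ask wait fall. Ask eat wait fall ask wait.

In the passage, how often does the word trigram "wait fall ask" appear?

6

Scanning the 41 overlapping trigram windows for "wait fall ask":
  position 8–10: wait fall ask
  position 14–16: wait fall ask
  position 22–24: wait fall ask
  position 33–35: wait fall ask
  position 36–38: wait fall ask
  position 40–42: wait fall ask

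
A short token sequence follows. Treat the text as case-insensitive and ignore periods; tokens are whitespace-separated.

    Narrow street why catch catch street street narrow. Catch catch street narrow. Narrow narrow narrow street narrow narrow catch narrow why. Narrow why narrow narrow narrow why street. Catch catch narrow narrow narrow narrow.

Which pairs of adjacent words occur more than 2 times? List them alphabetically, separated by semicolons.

Bigram counts meeting the condition (more than 2 times):
  catch catch: 3
  narrow narrow: 9
  narrow why: 3
  street narrow: 3

catch catch; narrow narrow; narrow why; street narrow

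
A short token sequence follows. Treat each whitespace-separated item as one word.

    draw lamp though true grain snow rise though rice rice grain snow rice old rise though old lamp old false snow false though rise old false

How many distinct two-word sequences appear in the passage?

26 tokens → 25 bigram windows in total.
Repeated bigrams (each contributes count−1 duplicates):
  grain snow: 2
  old false: 2
  rise though: 2
3 duplicate windows → 25 − 3 = 22 distinct.

22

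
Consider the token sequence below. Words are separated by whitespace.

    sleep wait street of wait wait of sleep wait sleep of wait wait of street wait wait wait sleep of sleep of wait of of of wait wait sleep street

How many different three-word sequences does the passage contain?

30 tokens → 28 trigram windows in total.
Repeated trigrams (each contributes count−1 duplicates):
  of wait wait: 3
  sleep of wait: 2
  wait sleep of: 2
  wait wait of: 2
  wait wait sleep: 2
6 duplicate windows → 28 − 6 = 22 distinct.

22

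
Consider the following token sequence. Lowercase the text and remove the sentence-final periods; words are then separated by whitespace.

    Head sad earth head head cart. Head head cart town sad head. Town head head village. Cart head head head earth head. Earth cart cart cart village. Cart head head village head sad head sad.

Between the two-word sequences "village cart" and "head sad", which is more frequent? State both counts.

"head sad" (3 vs 2)

"village cart": 2 occurrences
"head sad": 3 occurrences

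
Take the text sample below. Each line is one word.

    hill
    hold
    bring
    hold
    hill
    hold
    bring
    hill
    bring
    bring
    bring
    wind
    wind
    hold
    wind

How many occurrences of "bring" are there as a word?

Scanning the 15 tokens for "bring":
  position 3: bring
  position 7: bring
  position 9: bring
  position 10: bring
  position 11: bring

5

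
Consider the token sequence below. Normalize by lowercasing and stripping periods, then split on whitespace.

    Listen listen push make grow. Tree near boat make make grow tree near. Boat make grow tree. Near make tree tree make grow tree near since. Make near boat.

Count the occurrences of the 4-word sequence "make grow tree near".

Scanning the 26 overlapping 4-gram windows for "make grow tree near":
  position 4–7: make grow tree near
  position 10–13: make grow tree near
  position 15–18: make grow tree near
  position 22–25: make grow tree near

4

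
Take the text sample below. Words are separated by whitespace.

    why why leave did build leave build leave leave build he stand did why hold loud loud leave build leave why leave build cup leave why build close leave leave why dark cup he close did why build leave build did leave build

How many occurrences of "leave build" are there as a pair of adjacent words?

6

Scanning the 42 overlapping bigram windows for "leave build":
  position 6–7: leave build
  position 9–10: leave build
  position 18–19: leave build
  position 22–23: leave build
  position 39–40: leave build
  position 42–43: leave build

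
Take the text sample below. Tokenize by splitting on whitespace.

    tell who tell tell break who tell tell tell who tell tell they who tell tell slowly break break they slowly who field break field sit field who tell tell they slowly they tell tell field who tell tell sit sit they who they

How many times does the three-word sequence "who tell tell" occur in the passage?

6

Scanning the 42 overlapping trigram windows for "who tell tell":
  position 2–4: who tell tell
  position 6–8: who tell tell
  position 10–12: who tell tell
  position 14–16: who tell tell
  position 28–30: who tell tell
  position 37–39: who tell tell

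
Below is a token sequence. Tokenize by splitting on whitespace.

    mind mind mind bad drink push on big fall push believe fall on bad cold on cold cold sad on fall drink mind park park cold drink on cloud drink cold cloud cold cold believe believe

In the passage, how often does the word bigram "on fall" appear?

1

Scanning the 35 overlapping bigram windows for "on fall":
  position 20–21: on fall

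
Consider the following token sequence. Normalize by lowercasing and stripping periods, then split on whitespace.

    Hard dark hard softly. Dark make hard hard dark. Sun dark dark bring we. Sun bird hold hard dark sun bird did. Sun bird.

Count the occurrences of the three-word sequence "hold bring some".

0

Scanning the 22 overlapping trigram windows for "hold bring some":
  (none found)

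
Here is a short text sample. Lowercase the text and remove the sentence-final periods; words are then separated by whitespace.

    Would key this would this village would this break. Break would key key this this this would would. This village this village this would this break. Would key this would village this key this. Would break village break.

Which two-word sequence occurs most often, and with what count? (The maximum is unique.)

Bigram frequencies (highest first):
  this would: 5
  key this: 4
  would this: 4
  would key: 3
  this village: 3
  village this: 3
  … (12 more, each ≤ 2)

"this would", 5 times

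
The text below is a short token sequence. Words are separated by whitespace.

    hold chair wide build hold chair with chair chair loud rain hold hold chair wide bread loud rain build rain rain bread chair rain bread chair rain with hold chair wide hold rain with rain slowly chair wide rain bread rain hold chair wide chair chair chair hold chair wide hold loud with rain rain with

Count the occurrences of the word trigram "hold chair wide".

Scanning the 54 overlapping trigram windows for "hold chair wide":
  position 1–3: hold chair wide
  position 13–15: hold chair wide
  position 29–31: hold chair wide
  position 42–44: hold chair wide
  position 48–50: hold chair wide

5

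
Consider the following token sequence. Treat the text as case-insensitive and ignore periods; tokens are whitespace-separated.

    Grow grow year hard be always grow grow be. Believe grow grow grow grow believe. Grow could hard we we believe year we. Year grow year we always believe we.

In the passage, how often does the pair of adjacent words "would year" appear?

0

Scanning the 29 overlapping bigram windows for "would year":
  (none found)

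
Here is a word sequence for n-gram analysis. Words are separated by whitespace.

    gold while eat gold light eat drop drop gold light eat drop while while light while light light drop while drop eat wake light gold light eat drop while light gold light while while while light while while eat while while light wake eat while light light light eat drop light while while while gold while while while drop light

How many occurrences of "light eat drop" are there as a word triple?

4

Scanning the 58 overlapping trigram windows for "light eat drop":
  position 5–7: light eat drop
  position 10–12: light eat drop
  position 26–28: light eat drop
  position 48–50: light eat drop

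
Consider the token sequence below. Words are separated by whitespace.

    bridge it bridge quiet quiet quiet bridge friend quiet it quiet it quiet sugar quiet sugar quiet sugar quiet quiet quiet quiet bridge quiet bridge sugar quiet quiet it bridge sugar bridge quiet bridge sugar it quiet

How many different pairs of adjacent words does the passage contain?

37 tokens → 36 bigram windows in total.
Repeated bigrams (each contributes count−1 duplicates):
  quiet quiet: 6
  quiet bridge: 4
  sugar quiet: 4
  bridge quiet: 3
  bridge sugar: 3
  it quiet: 3
  quiet it: 3
  quiet sugar: 3
  … (1 more repeated)
22 duplicate windows → 36 − 22 = 14 distinct.

14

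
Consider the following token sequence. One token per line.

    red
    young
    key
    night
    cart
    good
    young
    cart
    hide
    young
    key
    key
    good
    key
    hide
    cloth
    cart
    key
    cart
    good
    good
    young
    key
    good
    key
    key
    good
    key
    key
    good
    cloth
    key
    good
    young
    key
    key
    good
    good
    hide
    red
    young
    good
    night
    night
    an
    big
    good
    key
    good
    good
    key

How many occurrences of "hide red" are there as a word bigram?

Scanning the 50 overlapping bigram windows for "hide red":
  position 39–40: hide red

1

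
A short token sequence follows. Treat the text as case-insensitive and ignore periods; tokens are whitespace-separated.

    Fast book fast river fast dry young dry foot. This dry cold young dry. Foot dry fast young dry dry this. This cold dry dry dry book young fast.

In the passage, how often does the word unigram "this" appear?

3

Scanning the 29 tokens for "this":
  position 10: this
  position 21: this
  position 22: this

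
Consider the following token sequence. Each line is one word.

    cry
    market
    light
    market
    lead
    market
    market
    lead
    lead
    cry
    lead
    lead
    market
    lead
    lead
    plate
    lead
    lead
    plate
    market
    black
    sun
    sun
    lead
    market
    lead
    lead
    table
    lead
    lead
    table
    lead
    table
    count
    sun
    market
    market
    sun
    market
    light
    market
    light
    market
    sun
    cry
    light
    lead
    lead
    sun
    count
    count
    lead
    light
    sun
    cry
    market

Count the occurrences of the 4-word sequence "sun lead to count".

Scanning the 53 overlapping 4-gram windows for "sun lead to count":
  (none found)

0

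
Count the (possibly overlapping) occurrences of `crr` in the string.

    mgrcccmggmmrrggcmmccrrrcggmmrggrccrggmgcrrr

2

Sliding a length-3 window over the 43 characters (41 positions):
  position 20–22: crr
  position 40–42: crr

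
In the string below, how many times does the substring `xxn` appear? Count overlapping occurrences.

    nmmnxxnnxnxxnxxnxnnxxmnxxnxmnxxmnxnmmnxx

4

Sliding a length-3 window over the 40 characters (38 positions):
  position 5–7: xxn
  position 11–13: xxn
  position 14–16: xxn
  position 24–26: xxn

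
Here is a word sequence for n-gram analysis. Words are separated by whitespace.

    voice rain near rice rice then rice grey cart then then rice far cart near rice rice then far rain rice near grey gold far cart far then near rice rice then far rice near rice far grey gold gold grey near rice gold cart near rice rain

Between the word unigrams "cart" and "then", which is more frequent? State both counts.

"cart": 4 occurrences
"then": 6 occurrences

"then" (6 vs 4)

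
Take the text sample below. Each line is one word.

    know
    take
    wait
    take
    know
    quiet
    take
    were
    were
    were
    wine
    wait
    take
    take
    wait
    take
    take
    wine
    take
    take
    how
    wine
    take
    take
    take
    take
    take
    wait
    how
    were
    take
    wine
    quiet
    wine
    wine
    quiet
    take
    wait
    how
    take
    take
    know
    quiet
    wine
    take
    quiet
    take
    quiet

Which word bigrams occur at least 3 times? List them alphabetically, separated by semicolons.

quiet take; take take; take wait; wait take; wine take

Bigram counts meeting the condition (at least 3 times):
  quiet take: 3
  take take: 8
  take wait: 4
  wait take: 3
  wine take: 3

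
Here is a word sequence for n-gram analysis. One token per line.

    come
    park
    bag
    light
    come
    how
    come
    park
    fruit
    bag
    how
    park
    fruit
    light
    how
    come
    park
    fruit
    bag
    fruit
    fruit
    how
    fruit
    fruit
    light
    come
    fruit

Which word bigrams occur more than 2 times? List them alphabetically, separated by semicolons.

Bigram counts meeting the condition (more than 2 times):
  come park: 3
  park fruit: 3

come park; park fruit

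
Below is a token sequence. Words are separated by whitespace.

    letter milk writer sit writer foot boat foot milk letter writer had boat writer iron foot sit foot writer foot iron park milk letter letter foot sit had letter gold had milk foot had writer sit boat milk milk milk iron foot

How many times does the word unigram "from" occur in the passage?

0

Scanning the 42 tokens for "from":
  (none found)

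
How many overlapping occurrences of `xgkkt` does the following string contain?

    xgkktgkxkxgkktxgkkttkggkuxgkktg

Sliding a length-5 window over the 31 characters (27 positions):
  position 1–5: xgkkt
  position 10–14: xgkkt
  position 15–19: xgkkt
  position 26–30: xgkkt

4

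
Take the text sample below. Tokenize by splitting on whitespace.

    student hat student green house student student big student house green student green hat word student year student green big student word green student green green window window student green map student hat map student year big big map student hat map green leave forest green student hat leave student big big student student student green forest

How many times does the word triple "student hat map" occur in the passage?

Scanning the 55 overlapping trigram windows for "student hat map":
  position 32–34: student hat map
  position 40–42: student hat map

2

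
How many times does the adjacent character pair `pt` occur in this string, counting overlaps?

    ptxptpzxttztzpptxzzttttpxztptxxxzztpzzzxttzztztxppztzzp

Sliding a length-2 window over the 55 characters (54 positions):
  position 1–2: pt
  position 4–5: pt
  position 15–16: pt
  position 28–29: pt

4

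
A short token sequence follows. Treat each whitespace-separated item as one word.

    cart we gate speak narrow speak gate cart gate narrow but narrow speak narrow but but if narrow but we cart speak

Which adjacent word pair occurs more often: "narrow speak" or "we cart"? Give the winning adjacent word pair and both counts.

"narrow speak" (2 vs 1)

"narrow speak": 2 occurrences
"we cart": 1 occurrence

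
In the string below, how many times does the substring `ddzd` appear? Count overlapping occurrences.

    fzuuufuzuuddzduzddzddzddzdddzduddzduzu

6

Sliding a length-4 window over the 38 characters (35 positions):
  position 11–14: ddzd
  position 17–20: ddzd
  position 20–23: ddzd
  position 23–26: ddzd
  position 27–30: ddzd
  position 32–35: ddzd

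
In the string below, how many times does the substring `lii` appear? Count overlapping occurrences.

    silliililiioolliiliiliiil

5

Sliding a length-3 window over the 25 characters (23 positions):
  position 4–6: lii
  position 9–11: lii
  position 15–17: lii
  position 18–20: lii
  position 21–23: lii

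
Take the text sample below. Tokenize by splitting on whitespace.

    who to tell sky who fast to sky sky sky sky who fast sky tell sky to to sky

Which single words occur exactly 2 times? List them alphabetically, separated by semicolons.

Unigram counts meeting the condition (exactly 2 times):
  fast: 2
  tell: 2

fast; tell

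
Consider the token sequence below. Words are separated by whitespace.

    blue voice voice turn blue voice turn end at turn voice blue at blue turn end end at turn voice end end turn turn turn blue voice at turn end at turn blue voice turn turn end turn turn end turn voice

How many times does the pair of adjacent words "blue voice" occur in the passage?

4

Scanning the 41 overlapping bigram windows for "blue voice":
  position 1–2: blue voice
  position 5–6: blue voice
  position 26–27: blue voice
  position 33–34: blue voice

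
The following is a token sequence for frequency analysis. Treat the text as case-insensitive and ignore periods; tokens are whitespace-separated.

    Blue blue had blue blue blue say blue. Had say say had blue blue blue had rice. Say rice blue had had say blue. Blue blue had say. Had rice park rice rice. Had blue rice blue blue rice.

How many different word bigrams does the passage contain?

18

39 tokens → 38 bigram windows in total.
Repeated bigrams (each contributes count−1 duplicates):
  blue blue: 8
  blue had: 5
  had blue: 3
  had say: 3
  blue rice: 2
  had rice: 2
  rice blue: 2
  say blue: 2
  … (1 more repeated)
20 duplicate windows → 38 − 20 = 18 distinct.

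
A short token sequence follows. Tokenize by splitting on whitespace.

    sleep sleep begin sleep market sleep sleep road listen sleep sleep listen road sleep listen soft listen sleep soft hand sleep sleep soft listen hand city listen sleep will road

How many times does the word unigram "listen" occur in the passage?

Scanning the 30 tokens for "listen":
  position 9: listen
  position 12: listen
  position 15: listen
  position 17: listen
  position 24: listen
  position 27: listen

6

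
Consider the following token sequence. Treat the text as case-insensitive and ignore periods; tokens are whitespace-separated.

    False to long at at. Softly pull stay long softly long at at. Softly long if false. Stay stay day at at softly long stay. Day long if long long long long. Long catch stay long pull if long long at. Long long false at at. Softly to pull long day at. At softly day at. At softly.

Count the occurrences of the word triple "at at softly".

6

Scanning the 56 overlapping trigram windows for "at at softly":
  position 4–6: at at softly
  position 12–14: at at softly
  position 21–23: at at softly
  position 45–47: at at softly
  position 52–54: at at softly
  position 56–58: at at softly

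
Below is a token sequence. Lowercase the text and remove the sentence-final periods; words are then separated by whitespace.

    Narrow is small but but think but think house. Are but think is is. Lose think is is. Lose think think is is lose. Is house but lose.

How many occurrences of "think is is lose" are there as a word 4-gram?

3

Scanning the 25 overlapping 4-gram windows for "think is is lose":
  position 12–15: think is is lose
  position 16–19: think is is lose
  position 21–24: think is is lose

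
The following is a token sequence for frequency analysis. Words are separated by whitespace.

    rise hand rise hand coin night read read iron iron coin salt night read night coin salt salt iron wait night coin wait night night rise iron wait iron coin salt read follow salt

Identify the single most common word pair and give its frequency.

"coin salt", 3 times

Bigram frequencies (highest first):
  coin salt: 3
  rise hand: 2
  night read: 2
  iron coin: 2
  night coin: 2
  iron wait: 2
  … (19 more, each ≤ 2)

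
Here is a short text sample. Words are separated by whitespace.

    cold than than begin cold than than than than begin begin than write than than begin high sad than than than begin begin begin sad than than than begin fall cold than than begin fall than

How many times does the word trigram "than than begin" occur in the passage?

Scanning the 34 overlapping trigram windows for "than than begin":
  position 2–4: than than begin
  position 8–10: than than begin
  position 14–16: than than begin
  position 20–22: than than begin
  position 27–29: than than begin
  position 32–34: than than begin

6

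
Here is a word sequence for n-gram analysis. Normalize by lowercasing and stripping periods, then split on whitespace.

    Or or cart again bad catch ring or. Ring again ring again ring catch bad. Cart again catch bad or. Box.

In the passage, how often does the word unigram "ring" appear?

Scanning the 21 tokens for "ring":
  position 7: ring
  position 9: ring
  position 11: ring
  position 13: ring

4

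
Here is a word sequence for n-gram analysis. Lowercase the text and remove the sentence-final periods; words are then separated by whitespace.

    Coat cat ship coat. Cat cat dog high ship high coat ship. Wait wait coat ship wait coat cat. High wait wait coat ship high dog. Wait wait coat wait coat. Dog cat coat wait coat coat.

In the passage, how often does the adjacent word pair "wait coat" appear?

Scanning the 36 overlapping bigram windows for "wait coat":
  position 14–15: wait coat
  position 17–18: wait coat
  position 22–23: wait coat
  position 28–29: wait coat
  position 30–31: wait coat
  position 35–36: wait coat

6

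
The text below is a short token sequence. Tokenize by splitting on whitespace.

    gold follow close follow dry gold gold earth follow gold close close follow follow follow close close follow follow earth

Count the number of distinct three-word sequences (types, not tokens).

20 tokens → 18 trigram windows in total.
Repeated trigrams (each contributes count−1 duplicates):
  close close follow: 2
  close follow follow: 2
2 duplicate windows → 18 − 2 = 16 distinct.

16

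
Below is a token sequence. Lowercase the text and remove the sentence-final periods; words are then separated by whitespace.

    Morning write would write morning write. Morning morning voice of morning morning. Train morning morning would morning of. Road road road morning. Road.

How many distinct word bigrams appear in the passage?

23 tokens → 22 bigram windows in total.
Repeated bigrams (each contributes count−1 duplicates):
  morning morning: 3
  morning write: 2
  road road: 2
  write morning: 2
5 duplicate windows → 22 − 5 = 17 distinct.

17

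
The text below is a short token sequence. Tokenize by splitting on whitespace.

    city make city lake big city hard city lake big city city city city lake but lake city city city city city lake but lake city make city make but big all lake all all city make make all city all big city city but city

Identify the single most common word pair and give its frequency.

"city city", 8 times

Bigram frequencies (highest first):
  city city: 8
  city make: 4
  city lake: 4
  big city: 3
  make city: 2
  lake big: 2
  … (18 more, each ≤ 2)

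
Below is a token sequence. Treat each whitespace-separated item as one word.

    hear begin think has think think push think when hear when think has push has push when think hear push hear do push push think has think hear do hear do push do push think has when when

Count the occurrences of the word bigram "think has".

4

Scanning the 37 overlapping bigram windows for "think has":
  position 3–4: think has
  position 12–13: think has
  position 25–26: think has
  position 35–36: think has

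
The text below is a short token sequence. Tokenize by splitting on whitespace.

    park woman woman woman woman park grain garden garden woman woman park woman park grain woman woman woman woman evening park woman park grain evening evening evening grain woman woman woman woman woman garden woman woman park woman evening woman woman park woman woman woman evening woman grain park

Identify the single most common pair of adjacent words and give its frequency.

Bigram frequencies (highest first):
  woman woman: 15
  woman park: 6
  park woman: 5
  park grain: 3
  woman evening: 3
  garden woman: 2
  … (11 more, each ≤ 2)

"woman woman", 15 times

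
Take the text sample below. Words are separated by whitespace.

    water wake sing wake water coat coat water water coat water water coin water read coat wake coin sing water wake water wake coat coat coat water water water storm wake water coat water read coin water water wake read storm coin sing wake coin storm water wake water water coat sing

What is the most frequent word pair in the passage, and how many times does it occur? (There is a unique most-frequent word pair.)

Bigram frequencies (highest first):
  water water: 6
  water wake: 5
  wake water: 4
  water coat: 4
  coat water: 4
  coat coat: 3
  … (20 more, each ≤ 2)

"water water", 6 times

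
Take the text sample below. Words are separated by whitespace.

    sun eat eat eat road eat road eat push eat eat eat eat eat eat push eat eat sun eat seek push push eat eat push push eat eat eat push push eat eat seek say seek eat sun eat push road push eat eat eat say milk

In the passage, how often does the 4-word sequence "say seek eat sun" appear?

Scanning the 45 overlapping 4-gram windows for "say seek eat sun":
  position 36–39: say seek eat sun

1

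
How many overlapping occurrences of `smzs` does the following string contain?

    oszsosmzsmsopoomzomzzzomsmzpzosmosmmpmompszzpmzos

1

Sliding a length-4 window over the 49 characters (46 positions):
  position 6–9: smzs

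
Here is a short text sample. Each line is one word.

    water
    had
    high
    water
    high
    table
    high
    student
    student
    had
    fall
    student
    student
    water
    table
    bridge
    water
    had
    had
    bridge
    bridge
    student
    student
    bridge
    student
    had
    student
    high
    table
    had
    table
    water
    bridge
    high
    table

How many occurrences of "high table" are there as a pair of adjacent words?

Scanning the 34 overlapping bigram windows for "high table":
  position 5–6: high table
  position 28–29: high table
  position 34–35: high table

3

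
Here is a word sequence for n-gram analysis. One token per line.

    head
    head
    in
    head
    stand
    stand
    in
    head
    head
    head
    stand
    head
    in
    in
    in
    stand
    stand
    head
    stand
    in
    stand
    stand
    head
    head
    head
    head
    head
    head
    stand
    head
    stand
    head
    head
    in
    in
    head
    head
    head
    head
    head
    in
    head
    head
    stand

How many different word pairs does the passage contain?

9

44 tokens → 43 bigram windows in total.
Repeated bigrams (each contributes count−1 duplicates):
  head head: 14
  head stand: 6
  stand head: 5
  head in: 4
  in head: 4
  in in: 3
  stand stand: 3
  in stand: 2
  … (1 more repeated)
34 duplicate windows → 43 − 34 = 9 distinct.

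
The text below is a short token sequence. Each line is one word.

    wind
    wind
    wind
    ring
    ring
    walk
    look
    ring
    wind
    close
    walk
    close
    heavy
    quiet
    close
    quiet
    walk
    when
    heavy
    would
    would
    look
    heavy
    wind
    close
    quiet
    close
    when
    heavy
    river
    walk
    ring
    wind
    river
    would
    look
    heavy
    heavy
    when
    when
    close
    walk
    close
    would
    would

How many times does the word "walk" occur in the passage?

Scanning the 45 tokens for "walk":
  position 6: walk
  position 11: walk
  position 17: walk
  position 31: walk
  position 42: walk

5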